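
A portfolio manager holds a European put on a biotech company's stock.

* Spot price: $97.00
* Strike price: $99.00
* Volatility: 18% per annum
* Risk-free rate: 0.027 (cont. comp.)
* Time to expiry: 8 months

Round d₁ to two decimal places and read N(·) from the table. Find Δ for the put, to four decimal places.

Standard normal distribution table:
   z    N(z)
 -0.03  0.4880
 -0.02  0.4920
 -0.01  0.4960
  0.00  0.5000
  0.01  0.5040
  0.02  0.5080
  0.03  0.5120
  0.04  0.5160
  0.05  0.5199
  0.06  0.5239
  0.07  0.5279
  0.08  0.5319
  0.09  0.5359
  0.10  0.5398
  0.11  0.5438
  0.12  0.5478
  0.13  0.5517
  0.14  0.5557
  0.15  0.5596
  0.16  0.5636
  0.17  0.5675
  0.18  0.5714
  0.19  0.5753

σ√T = 0.18·√0.6667 = 0.1470
d₁ = [ln(97/99) + (0.027 + 0.18²/2)·0.6667] / 0.1470 = [-0.0204 + 0.0288] / 0.1470 = 0.0571 ⇒ 0.06
N(d₁) = N(0.06) = 0.5239
Δ_put = N(d₁) − 1 = 0.5239 − 1 = -0.4761

-0.4761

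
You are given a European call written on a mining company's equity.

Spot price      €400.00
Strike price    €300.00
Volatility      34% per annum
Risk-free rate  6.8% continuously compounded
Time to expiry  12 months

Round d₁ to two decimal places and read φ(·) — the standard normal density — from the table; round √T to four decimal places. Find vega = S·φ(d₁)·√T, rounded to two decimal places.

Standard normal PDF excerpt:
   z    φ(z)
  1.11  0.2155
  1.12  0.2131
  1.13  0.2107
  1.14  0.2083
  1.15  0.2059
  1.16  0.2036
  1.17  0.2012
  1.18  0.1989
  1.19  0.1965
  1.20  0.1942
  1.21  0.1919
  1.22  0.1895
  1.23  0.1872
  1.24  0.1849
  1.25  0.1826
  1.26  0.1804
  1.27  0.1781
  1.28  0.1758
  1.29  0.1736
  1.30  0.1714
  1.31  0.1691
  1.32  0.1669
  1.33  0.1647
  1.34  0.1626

T = 1;  σ√T = 0.3400
d₁ = [ln(400/300) + (0.068 + ½·0.34²)·1] / (σ√T) = (0.2877 + 0.1258) / 0.3400 = 1.2161 which rounds to 1.22
√T = √1 = 1.0000
φ(d₁) = φ(1.22) = 0.1895
vega = S·φ(d₁)·√T = 400·0.1895·1.0000 = 75.8000

75.80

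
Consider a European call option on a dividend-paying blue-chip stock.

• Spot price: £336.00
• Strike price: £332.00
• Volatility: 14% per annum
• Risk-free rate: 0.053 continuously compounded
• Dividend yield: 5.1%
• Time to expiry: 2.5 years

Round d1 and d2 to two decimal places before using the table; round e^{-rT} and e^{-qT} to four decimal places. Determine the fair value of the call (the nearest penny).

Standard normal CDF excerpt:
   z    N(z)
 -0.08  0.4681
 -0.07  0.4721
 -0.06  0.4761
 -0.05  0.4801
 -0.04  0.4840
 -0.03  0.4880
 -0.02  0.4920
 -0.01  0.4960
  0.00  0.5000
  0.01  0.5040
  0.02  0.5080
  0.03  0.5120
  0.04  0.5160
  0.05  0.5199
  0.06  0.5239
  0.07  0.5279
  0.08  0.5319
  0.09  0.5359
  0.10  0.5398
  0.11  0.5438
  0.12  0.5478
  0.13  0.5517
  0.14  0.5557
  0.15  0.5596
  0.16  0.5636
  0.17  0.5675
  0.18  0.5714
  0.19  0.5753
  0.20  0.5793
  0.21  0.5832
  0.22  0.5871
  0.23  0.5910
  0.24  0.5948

T = 2.5;  σ√T = 0.2214
d₁ = [ln(336/332) + (0.053 − 0.051 + 0.14²/2)·2.5] / 0.2214 = [0.0120 + 0.0295] / 0.2214 = 0.1874 which rounds to 0.19
d₂ = d₁ − σ√T = 0.1874 − 0.2214 = -0.0340 which rounds to -0.03
e^(−qT) = e^(−0.051·2.5) = 0.8803;  e^(−rT) = e^(−0.053·2.5) = 0.8759
N(d₁) = N(0.19) = 0.5753;  N(d₂) = N(-0.03) = 0.4880
C = 336·0.8803·0.5753 − 332·0.8759·0.4880 = 170.1627 − 141.9098 = 28.2529

£28.25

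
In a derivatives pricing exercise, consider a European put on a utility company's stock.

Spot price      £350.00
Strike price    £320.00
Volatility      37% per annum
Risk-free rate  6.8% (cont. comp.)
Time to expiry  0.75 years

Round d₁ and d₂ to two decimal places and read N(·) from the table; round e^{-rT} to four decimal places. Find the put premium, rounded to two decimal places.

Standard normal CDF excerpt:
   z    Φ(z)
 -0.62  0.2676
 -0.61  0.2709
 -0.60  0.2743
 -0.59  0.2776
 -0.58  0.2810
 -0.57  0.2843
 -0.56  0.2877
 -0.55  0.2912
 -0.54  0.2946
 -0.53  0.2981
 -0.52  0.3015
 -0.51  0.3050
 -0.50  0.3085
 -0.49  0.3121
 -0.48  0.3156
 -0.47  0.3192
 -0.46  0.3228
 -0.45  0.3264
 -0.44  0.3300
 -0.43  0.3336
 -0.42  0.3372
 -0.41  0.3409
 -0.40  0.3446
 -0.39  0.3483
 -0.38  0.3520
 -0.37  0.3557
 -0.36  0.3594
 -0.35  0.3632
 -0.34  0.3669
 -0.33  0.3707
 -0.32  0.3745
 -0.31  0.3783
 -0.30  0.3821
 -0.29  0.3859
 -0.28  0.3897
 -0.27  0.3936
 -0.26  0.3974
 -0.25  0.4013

£22.50

T = 0.75;  σ√T = 0.3204
d₁ = [ln(350/320) + (0.068 + 0.37²/2)·0.75] / 0.3204 = [0.0896 + 0.1023] / 0.3204 = 0.5990 ⇒ 0.60
d₂ = d₁ − σ√T = 0.5990 − 0.3204 = 0.2786 ⇒ 0.28
exp(−rT) = exp(−0.068·0.75) = 0.9503
P = 320·0.9503·N(-0.28) − 350·N(-0.60) = 320·0.9503·0.3897 − 350·0.2743 = 118.5062 − 96.0050 = 22.5012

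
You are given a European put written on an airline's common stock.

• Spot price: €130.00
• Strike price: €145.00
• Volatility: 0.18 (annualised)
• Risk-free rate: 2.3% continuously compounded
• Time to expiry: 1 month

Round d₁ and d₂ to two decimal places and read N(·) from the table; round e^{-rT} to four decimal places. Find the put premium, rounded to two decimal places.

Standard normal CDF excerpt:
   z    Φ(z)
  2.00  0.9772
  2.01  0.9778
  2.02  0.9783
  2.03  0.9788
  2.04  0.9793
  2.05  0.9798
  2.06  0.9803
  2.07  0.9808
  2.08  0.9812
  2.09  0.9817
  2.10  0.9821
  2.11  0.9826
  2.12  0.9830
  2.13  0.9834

T = 0.08333;  σ√T = 0.0520
ln(S/K) + (r + σ²/2)T = ln(130/145) + (0.023 + 0.18²/2)·0.08333 = -0.1092 + 0.0033 = -0.1059
d₁ = -0.1059 / 0.0520 = -2.0387 which rounds to -2.04
d₂ = d₁ − σ√T = -2.0387 − 0.0520 = -2.0906 which rounds to -2.09
exp(−rT) = exp(−0.023·0.08333) = 0.9981
N(−d₂) = N(2.09) = 0.9817;  N(−d₁) = N(2.04) = 0.9793
P = 145·0.9981·0.9817 − 130·0.9793 = 142.0760 − 127.3090 = 14.7670

€14.77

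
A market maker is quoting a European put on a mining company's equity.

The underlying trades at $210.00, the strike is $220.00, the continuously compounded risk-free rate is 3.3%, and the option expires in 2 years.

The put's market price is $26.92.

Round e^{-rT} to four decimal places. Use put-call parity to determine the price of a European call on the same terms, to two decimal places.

exp(−rT) = exp(−0.033·2) = 0.9361
Put-call parity: C − P = S − K·e^(−rT) = 210 − 220·0.9361 = 210 − 205.9420 = 4.0580
C = P + (C − P) = 26.92 + (4.0580) = 30.9780

$30.98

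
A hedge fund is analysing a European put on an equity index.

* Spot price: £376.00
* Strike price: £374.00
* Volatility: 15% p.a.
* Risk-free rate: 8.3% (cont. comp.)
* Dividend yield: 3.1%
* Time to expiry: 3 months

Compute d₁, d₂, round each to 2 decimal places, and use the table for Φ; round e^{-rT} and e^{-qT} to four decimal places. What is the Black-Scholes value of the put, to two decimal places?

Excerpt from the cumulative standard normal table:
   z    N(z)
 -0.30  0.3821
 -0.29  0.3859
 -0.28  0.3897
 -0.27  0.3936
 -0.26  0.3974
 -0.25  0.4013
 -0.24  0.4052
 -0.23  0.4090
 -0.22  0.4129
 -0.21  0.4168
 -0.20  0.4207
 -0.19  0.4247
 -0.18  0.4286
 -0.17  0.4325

£7.29

T = 0.25;  σ√T = 0.0750
d₁ = [ln(376/374) + (0.083 − 0.031 + 0.15²/2)·0.25] / 0.0750 = [0.0053 + 0.0158] / 0.0750 = 0.2819 which rounds to 0.28
d₂ = d₁ − σ√T = 0.2819 − 0.0750 = 0.2069 which rounds to 0.21
e^(−qT) = e^(−0.031·0.25) = 0.9923;  e^(−rT) = e^(−0.083·0.25) = 0.9795
N(−d₂) = N(-0.21) = 0.4168;  N(−d₁) = N(-0.28) = 0.3897
P = 374·0.9795·0.4168 − 376·0.9923·0.3897 = 152.6876 − 145.3989 = 7.2887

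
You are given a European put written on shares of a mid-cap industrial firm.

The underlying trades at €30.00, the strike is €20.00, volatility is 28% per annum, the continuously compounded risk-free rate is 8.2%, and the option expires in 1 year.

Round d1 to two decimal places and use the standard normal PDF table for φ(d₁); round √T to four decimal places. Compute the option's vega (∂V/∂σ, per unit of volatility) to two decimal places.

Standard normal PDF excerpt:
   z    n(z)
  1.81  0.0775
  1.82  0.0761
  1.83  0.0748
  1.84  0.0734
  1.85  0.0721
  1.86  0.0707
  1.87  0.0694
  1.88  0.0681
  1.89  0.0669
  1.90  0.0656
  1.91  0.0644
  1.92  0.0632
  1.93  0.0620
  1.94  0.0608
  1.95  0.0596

σ√T = 0.28·√1 = 0.2800
d₁ = [ln(30/20) + (0.082 + 0.28²/2)·1] / 0.2800 = [0.4055 + 0.1212] / 0.2800 = 1.8809 ⇒ 1.88
√T = √1 = 1.0000
φ(d₁) = φ(1.88) = 0.0681
vega = S·φ(d₁)·√T = 30·0.0681·1.0000 = 2.0430
(Vega is the same for a European call and put with the same parameters.)

2.04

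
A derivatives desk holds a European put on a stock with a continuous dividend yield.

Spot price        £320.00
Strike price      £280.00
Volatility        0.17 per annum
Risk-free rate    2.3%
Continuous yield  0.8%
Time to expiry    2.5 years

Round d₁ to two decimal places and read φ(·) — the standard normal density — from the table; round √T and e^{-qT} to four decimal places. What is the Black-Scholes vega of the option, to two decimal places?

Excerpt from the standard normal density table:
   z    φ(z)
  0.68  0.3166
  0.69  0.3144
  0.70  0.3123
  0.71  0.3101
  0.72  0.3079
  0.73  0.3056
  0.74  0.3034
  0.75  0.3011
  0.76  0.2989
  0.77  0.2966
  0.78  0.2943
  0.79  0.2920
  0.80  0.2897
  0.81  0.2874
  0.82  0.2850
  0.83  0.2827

147.09

σ√T = 0.17·√2.5 = 0.2688
d₁ = [ln(320/280) + (0.023 − 0.008 + ½·0.17²)·2.5] / (σ√T) = (0.1335 + 0.0736) / 0.2688 = 0.7707 → 0.77
√T = √2.5 = 1.5811
φ(d₁) = φ(0.77) = 0.2966
e^(−qT) = e^(−0.008·2.5) = 0.9802
vega = S·e^(−qT)·φ(d₁)·√T = 320·0.9802·0.2966·1.5811 = 147.0941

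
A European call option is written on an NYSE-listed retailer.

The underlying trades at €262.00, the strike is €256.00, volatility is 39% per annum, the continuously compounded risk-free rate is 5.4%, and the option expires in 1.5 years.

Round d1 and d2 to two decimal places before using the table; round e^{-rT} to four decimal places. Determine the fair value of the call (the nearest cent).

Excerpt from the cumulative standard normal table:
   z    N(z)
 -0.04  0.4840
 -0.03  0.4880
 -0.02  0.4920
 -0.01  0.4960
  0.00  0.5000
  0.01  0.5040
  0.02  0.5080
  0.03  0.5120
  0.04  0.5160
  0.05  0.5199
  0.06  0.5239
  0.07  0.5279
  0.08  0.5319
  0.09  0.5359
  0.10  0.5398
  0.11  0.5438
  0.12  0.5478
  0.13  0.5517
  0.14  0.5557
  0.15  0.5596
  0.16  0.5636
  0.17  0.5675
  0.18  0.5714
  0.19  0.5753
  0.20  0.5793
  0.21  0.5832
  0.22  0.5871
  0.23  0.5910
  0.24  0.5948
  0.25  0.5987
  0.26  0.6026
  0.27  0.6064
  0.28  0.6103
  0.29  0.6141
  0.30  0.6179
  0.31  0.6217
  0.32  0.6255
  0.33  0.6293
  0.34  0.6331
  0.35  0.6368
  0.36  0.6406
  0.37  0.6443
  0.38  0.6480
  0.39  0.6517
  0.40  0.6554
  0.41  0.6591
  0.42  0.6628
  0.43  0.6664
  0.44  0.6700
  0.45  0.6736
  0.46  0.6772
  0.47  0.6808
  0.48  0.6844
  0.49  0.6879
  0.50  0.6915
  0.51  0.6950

€61.27

σ√T = 0.39·√1.5 = 0.4777
d₁ = [ln(262/256) + (0.054 + 0.39²/2)·1.5] / 0.4777 = [0.0232 + 0.1951] / 0.4777 = 0.4569 which rounds to 0.46
d₂ = d₁ − σ√T = 0.4569 − 0.4777 = -0.0207 which rounds to -0.02
e^(−rT) = e^(−0.054·1.5) = 0.9222
N(d₁) = N(0.46) = 0.6772;  N(d₂) = N(-0.02) = 0.4920
C = 262·0.6772 − 256·0.9222·0.4920 = 177.4264 − 116.1529 = 61.2735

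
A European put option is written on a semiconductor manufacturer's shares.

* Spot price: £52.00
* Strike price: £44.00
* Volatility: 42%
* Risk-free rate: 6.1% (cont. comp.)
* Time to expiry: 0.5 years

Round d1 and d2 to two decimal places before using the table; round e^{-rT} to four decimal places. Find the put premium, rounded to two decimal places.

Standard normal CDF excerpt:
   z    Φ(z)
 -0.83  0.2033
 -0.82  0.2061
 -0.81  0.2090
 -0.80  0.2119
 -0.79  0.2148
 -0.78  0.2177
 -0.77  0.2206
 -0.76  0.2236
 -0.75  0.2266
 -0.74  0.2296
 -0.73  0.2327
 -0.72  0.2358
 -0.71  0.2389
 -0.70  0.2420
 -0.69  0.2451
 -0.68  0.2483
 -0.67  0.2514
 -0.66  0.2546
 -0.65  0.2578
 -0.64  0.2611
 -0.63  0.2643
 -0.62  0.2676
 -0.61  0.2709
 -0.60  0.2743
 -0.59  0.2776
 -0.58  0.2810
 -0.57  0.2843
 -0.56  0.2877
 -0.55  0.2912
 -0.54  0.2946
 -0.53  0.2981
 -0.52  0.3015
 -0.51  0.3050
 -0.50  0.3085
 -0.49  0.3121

£2.00

σ√T = 0.42·√0.5 = 0.2970
d₁ = [ln(52/44) + (0.061 + 0.42²/2)·0.5] / 0.2970 = [0.1671 + 0.0746] / 0.2970 = 0.8137 → 0.81
d₂ = d₁ − σ√T = 0.8137 − 0.2970 = 0.5167 → 0.52
exp(−rT) = exp(−0.061·0.5) = 0.9700
N(−d₂) = N(-0.52) = 0.3015;  N(−d₁) = N(-0.81) = 0.2090
P = 44·0.9700·0.3015 − 52·0.2090 = 12.8680 − 10.8680 = 2.0000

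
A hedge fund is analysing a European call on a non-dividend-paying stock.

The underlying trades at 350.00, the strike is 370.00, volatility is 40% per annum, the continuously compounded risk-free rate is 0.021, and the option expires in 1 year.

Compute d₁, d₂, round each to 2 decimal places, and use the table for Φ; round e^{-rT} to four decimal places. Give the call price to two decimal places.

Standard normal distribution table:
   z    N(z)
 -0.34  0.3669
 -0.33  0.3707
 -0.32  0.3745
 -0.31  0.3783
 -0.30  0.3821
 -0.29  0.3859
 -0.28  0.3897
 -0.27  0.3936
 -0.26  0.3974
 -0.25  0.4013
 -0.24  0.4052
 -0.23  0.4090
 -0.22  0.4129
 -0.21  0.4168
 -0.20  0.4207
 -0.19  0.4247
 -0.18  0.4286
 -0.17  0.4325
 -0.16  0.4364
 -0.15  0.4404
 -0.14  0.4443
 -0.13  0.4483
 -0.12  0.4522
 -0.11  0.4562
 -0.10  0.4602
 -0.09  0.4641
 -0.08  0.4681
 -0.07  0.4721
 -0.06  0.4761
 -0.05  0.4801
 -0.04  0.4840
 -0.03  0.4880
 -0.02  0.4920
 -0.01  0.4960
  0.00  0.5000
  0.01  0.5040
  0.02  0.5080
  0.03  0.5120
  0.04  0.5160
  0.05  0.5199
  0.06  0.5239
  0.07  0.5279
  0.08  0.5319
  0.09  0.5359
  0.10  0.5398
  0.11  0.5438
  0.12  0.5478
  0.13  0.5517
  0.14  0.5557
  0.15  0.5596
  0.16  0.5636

σ√T = 0.4·√1 = 0.4000
d₁ = [ln(350/370) + (0.021 + ½·0.4²)·1] / (σ√T) = (-0.0556 + 0.1010) / 0.4000 = 0.1136 ⇒ 0.11
d₂ = 0.1136 − 0.4000 = -0.2864 ⇒ -0.29
e^(−rT) = e^(−0.021·1) = 0.9792
N(d₁) = N(0.11) = 0.5438;  N(d₂) = N(-0.29) = 0.3859
C = 350·0.5438 − 370·0.9792·0.3859 = 190.3300 − 139.8131 = 50.5169

50.52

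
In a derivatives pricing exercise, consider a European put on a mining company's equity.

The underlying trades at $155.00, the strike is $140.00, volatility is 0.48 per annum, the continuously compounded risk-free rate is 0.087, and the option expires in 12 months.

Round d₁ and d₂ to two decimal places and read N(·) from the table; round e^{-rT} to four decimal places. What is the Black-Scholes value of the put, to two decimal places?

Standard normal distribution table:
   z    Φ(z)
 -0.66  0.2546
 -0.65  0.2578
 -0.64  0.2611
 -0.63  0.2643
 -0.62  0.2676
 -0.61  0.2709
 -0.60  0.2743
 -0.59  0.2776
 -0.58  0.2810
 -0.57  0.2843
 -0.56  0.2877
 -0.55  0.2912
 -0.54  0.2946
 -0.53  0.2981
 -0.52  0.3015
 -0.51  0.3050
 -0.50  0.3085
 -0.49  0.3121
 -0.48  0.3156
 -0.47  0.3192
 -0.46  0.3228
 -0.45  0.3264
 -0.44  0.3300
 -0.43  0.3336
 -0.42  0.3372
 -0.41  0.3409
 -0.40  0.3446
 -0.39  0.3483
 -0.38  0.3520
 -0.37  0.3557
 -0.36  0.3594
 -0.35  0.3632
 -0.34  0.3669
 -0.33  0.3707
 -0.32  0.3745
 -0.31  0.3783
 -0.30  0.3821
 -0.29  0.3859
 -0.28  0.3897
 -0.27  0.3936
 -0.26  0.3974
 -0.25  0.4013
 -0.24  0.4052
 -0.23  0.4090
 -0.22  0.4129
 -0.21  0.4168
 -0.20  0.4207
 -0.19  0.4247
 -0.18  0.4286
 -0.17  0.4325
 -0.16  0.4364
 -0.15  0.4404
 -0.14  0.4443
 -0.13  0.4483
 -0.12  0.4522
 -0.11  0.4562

$15.55

σ√T = 0.48·√1 = 0.4800
ln(S/K) + (r + σ²/2)T = ln(155/140) + (0.087 + 0.48²/2)·1 = 0.1018 + 0.2022 = 0.3040
d₁ = 0.3040 / 0.4800 = 0.6333 → 0.63
d₂ = d₁ − σ√T = 0.6333 − 0.4800 = 0.1533 → 0.15
exp(−rT) = exp(−0.087·1) = 0.9167
N(−d₂) = N(-0.15) = 0.4404;  N(−d₁) = N(-0.63) = 0.2643
P = 140·0.9167·0.4404 − 155·0.2643 = 56.5201 − 40.9665 = 15.5536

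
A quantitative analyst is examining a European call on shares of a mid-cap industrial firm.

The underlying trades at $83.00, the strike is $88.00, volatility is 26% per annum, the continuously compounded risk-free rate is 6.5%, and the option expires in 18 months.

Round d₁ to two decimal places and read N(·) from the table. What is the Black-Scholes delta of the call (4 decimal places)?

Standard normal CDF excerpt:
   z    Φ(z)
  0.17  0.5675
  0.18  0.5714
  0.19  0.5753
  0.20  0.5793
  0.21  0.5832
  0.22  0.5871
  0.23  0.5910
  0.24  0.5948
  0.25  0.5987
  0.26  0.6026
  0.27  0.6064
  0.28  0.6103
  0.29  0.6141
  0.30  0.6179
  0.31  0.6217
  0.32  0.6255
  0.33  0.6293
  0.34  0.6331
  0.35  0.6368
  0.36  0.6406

0.6103

σ√T = 0.26·√1.5 = 0.3184
ln(S/K) + (r + σ²/2)T = ln(83/88) + (0.065 + 0.26²/2)·1.5 = -0.0585 + 0.1482 = 0.0897
d₁ = 0.0897 / 0.3184 = 0.2817 ≈ 0.28
N(d₁) = N(0.28) = 0.6103
Δ_call = N(d₁) = 0.6103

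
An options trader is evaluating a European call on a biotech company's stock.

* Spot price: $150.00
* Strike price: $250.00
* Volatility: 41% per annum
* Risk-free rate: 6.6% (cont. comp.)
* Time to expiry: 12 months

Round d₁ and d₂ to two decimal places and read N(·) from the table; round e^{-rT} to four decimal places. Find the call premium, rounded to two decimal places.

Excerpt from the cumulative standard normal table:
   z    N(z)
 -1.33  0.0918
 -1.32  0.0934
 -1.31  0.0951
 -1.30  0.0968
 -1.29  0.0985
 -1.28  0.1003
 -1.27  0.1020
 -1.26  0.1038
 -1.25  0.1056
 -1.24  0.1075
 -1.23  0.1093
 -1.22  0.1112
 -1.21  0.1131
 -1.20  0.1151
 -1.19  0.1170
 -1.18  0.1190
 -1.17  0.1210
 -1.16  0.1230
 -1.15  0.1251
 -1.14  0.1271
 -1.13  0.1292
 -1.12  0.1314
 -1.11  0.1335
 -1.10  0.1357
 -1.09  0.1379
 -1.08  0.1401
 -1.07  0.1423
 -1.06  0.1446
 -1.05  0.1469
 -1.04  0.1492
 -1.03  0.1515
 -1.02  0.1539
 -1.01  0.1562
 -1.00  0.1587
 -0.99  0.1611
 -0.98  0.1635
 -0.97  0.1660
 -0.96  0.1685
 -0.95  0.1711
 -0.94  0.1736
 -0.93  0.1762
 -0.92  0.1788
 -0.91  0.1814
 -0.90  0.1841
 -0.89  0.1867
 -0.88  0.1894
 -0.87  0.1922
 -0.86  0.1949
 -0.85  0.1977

σ√T = 0.41 × 1.0000 = 0.4100
ln(S/K) + (r + σ²/2)T = ln(150/250) + (0.066 + 0.41²/2)·1 = -0.5108 + 0.1500 = -0.3608
d₁ = -0.3608 / 0.4100 = -0.8799 ⇒ -0.88
d₂ = d₁ − σ√T = -0.8799 − 0.4100 = -1.2899 ⇒ -1.29
e^(−rT) = e^(−0.066·1) = 0.9361
N(d₁) = N(-0.88) = 0.1894;  N(d₂) = N(-1.29) = 0.0985
C = 150·0.1894 − 250·0.9361·0.0985 = 28.4100 − 23.0515 = 5.3585

$5.36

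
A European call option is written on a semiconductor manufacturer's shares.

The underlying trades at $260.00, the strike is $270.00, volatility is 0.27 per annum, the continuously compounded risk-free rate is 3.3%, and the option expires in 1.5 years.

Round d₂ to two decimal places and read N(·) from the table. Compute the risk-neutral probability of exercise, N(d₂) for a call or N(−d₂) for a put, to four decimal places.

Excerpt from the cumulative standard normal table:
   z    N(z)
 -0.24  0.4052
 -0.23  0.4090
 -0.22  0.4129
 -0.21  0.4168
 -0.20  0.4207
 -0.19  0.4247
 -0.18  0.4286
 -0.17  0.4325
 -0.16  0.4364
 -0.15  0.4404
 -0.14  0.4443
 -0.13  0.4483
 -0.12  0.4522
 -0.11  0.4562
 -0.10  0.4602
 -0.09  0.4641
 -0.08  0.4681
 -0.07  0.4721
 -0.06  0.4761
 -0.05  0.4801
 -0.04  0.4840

σ√T = 0.27·√1.5 = 0.3307
d₁ = [ln(260/270) + (0.033 + 0.27²/2)·1.5] / 0.3307 = [-0.0377 + 0.1042] / 0.3307 = 0.2009 → 0.20
d₂ = d₁ − σ√T = 0.2009 − 0.3307 = -0.1298 → -0.13
Risk-neutral Pr[S_T > K] = N(d₂) = N(-0.13) = 0.4483

0.4483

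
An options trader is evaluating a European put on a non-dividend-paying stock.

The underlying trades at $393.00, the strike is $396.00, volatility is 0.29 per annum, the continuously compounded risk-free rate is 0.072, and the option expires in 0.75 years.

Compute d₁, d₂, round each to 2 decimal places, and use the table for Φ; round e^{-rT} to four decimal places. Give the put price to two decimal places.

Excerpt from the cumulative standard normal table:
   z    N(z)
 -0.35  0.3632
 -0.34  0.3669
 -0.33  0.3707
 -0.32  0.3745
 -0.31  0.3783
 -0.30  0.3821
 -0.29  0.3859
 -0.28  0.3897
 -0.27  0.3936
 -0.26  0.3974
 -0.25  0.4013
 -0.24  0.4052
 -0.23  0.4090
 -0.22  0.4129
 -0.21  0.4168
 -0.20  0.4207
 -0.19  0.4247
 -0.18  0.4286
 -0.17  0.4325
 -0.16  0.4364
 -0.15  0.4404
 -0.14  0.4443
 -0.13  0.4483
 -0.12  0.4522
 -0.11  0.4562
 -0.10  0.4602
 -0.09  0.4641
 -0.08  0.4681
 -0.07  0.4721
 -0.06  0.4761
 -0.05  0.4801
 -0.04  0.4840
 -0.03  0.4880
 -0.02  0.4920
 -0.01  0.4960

$29.95

σ√T = 0.29 × 0.8660 = 0.2511
d₁ = [ln(393/396) + (0.072 + 0.29²/2)·0.75] / 0.2511 = [-0.0076 + 0.0855] / 0.2511 = 0.3103 ≈ 0.31
d₂ = d₁ − σ√T = 0.3103 − 0.2511 = 0.0592 ≈ 0.06
e^(−rT) = e^(−0.072·0.75) = 0.9474
P = 396·0.9474·N(-0.06) − 393·N(-0.31) = 396·0.9474·0.4761 − 393·0.3783 = 178.6186 − 148.6719 = 29.9467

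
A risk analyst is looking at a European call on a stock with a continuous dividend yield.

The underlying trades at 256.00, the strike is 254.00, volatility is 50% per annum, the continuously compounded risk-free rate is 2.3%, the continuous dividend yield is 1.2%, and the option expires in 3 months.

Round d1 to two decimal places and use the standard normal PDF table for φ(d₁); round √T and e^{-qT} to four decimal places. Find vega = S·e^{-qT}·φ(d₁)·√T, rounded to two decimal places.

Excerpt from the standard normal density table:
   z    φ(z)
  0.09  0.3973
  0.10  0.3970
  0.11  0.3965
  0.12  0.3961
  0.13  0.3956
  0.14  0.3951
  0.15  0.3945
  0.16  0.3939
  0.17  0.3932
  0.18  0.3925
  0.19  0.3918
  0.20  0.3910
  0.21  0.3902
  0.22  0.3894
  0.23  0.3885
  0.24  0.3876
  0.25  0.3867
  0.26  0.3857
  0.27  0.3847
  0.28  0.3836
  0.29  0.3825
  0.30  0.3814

50.18

T = 0.25;  σ√T = 0.2500
d₁ = [ln(256/254) + (0.023 − 0.012 + ½·0.5²)·0.25] / (σ√T) = (0.0078 + 0.0340) / 0.2500 = 0.1674 → 0.17
√T = √0.25 = 0.5000
φ(d₁) = φ(0.17) = 0.3932
exp(−qT) = exp(−0.012·0.25) = 0.9970
vega = S·exp(−qT)·φ(d₁)·√T = 256·0.9970·0.3932·0.5000 = 50.1786
(The put has the same vega.)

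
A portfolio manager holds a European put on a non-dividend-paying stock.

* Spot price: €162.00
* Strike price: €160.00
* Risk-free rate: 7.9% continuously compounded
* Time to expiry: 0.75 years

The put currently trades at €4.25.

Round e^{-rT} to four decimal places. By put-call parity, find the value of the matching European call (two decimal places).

exp(−rT) = exp(−0.079·0.75) = 0.9425
Put-call parity: C − P = S − K·e^(−rT) = 162 − 160·0.9425 = 162 − 150.8000 = 11.2000
C = P + (C − P) = 4.25 + (11.2000) = 15.4500

€15.45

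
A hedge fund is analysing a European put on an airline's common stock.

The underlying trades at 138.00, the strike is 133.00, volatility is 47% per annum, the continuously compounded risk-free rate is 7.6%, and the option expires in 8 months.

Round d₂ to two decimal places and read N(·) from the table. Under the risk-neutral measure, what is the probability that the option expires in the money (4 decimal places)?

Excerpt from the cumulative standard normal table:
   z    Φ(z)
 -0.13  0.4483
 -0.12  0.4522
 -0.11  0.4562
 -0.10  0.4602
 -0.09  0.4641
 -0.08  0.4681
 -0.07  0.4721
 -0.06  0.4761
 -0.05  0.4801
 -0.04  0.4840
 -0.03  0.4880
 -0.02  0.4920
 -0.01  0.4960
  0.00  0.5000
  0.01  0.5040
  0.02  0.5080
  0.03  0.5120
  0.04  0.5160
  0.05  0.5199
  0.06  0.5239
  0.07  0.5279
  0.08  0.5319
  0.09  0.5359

0.4840

T = 0.6667;  σ√T = 0.3838
d₁ = [ln(138/133) + (0.076 + ½·0.47²)·0.6667] / (σ√T) = (0.0369 + 0.1243) / 0.3838 = 0.4201 which rounds to 0.42
d₂ = 0.4201 − 0.3838 = 0.0363 which rounds to 0.04
Pr(exercise) under Q = N(−d₂) = N(-0.04) = 0.4840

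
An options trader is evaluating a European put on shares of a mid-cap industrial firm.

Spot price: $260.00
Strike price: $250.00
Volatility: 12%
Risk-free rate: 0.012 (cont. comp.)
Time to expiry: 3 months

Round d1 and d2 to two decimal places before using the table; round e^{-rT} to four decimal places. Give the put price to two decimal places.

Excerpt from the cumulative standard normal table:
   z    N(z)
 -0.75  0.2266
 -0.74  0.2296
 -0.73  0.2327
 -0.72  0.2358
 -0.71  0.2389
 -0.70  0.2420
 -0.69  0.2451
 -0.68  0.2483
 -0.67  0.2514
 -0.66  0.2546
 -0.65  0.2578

T = 0.25;  σ√T = 0.0600
d₁ = [ln(260/250) + (0.012 + 0.12²/2)·0.25] / 0.0600 = [0.0392 + 0.0048] / 0.0600 = 0.7337 ⇒ 0.73
d₂ = d₁ − σ√T = 0.7337 − 0.0600 = 0.6737 ⇒ 0.67
e^(−rT) = e^(−0.012·0.25) = 0.9970
P = 250·0.9970·N(-0.67) − 260·N(-0.73) = 250·0.9970·0.2514 − 260·0.2327 = 62.6615 − 60.5020 = 2.1595

$2.16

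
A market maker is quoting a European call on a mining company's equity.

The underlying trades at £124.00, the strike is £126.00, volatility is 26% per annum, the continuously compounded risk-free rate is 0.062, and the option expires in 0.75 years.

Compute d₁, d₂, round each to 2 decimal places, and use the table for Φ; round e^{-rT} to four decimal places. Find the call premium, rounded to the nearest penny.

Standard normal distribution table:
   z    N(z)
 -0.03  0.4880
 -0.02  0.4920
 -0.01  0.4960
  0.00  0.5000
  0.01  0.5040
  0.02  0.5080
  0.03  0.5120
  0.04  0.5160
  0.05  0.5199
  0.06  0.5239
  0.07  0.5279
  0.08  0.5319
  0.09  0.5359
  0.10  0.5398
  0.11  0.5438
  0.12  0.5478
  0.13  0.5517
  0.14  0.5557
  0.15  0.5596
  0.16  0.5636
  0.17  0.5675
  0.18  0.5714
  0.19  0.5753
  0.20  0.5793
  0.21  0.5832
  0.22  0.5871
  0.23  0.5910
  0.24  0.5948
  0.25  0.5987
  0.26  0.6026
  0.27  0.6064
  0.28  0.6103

T = 0.75;  σ√T = 0.2252
d₁ = [ln(124/126) + (0.062 + ½·0.26²)·0.75] / (σ√T) = (-0.0160 + 0.0718) / 0.2252 = 0.2480 ≈ 0.25
d₂ = 0.2480 − 0.2252 = 0.0229 ≈ 0.02
exp(−rT) = exp(−0.062·0.75) = 0.9546
C = 124·N(0.25) − 126·0.9546·N(0.02) = 124·0.5987 − 126·0.9546·0.5080 = 74.2388 − 61.1020 = 13.1368

£13.14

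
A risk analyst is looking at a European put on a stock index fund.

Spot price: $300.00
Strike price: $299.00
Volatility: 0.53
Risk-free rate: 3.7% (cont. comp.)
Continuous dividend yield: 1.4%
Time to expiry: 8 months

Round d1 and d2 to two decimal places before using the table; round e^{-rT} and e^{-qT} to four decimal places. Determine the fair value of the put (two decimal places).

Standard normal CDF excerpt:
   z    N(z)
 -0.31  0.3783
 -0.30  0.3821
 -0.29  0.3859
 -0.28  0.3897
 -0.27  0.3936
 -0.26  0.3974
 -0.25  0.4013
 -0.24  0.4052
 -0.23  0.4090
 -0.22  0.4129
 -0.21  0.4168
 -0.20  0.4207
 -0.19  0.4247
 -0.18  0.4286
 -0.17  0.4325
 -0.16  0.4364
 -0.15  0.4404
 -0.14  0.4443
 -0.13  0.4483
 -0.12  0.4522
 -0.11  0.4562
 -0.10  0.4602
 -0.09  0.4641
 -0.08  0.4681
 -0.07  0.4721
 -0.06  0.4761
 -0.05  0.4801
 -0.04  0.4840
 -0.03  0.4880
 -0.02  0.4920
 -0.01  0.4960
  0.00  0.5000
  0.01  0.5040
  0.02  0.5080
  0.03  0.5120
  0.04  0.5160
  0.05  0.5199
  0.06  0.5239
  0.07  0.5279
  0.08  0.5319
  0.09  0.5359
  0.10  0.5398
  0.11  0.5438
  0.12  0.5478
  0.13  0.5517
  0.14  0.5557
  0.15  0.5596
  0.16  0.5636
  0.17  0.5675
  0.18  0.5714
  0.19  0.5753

$47.43

T = 0.6667;  σ√T = 0.4327
d₁ = [ln(300/299) + (0.037 − 0.014 + 0.53²/2)·0.6667] / 0.4327 = [0.0033 + 0.1090] / 0.4327 = 0.2595 ⇒ 0.26
d₂ = d₁ − σ√T = 0.2595 − 0.4327 = -0.1732 ⇒ -0.17
exp(−qT) = exp(−0.014·0.6667) = 0.9907;  exp(−rT) = exp(−0.037·0.6667) = 0.9756
N(−d₂) = N(0.17) = 0.5675;  N(−d₁) = N(-0.26) = 0.3974
P = 299·0.9756·0.5675 − 300·0.9907·0.3974 = 165.5422 − 118.1113 = 47.4310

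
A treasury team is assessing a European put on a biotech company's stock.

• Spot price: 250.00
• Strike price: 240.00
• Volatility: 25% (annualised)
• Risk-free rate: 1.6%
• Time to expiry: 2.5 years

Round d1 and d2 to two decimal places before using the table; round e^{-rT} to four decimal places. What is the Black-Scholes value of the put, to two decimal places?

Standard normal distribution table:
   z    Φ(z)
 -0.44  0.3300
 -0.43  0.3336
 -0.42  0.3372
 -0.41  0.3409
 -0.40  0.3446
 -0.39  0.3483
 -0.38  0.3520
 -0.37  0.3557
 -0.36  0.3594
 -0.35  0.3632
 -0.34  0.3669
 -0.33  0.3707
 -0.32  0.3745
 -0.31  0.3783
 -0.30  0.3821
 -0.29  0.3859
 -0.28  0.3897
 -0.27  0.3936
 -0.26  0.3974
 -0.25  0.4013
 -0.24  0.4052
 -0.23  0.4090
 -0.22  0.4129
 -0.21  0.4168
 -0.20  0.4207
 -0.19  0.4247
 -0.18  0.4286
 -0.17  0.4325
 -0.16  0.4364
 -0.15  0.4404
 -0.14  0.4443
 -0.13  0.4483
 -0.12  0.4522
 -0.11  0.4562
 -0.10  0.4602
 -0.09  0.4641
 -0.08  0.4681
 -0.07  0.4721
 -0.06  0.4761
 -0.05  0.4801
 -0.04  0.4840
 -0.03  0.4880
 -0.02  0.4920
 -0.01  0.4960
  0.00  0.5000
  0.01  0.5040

28.22

T = 2.5;  σ√T = 0.3953
d₁ = [ln(250/240) + (0.016 + ½·0.25²)·2.5] / (σ√T) = (0.0408 + 0.1181) / 0.3953 = 0.4021 → 0.40
d₂ = 0.4021 − 0.3953 = 0.0068 → 0.01
e^(−rT) = e^(−0.016·2.5) = 0.9608
N(−d₂) = N(-0.01) = 0.4960;  N(−d₁) = N(-0.40) = 0.3446
P = 240·0.9608·0.4960 − 250·0.3446 = 114.3736 − 86.1500 = 28.2236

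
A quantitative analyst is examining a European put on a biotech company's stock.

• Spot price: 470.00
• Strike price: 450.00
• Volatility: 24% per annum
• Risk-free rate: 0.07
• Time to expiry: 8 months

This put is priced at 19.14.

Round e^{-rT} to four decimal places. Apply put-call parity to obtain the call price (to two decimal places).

59.66

exp(−rT) = exp(−0.07·0.6667) = 0.9544
Put-call parity: C − P = S − K·e^(−rT) = 470 − 450·0.9544 = 470 − 429.4800 = 40.5200
C = P + (C − P) = 19.14 + (40.5200) = 59.6600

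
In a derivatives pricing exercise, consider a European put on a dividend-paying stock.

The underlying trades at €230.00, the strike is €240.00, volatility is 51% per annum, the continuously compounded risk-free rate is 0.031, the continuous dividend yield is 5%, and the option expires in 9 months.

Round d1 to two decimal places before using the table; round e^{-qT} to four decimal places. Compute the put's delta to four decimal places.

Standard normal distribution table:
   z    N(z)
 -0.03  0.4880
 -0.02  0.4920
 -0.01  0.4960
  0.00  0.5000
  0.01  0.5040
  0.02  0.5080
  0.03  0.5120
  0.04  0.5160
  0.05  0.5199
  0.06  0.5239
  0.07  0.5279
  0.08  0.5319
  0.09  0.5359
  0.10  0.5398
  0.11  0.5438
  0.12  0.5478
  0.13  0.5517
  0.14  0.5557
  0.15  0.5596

-0.4470

T = 0.75;  σ√T = 0.4417
d₁ = [ln(230/240) + (0.031 − 0.05 + ½·0.51²)·0.75] / (σ√T) = (-0.0426 + 0.0833) / 0.4417 = 0.0922 which rounds to 0.09
N(d₁) = N(0.09) = 0.5359
Δ_put = exp(−qT)·(N(d₁) − 1) = 0.9632·(0.5359 − 1) = -0.4470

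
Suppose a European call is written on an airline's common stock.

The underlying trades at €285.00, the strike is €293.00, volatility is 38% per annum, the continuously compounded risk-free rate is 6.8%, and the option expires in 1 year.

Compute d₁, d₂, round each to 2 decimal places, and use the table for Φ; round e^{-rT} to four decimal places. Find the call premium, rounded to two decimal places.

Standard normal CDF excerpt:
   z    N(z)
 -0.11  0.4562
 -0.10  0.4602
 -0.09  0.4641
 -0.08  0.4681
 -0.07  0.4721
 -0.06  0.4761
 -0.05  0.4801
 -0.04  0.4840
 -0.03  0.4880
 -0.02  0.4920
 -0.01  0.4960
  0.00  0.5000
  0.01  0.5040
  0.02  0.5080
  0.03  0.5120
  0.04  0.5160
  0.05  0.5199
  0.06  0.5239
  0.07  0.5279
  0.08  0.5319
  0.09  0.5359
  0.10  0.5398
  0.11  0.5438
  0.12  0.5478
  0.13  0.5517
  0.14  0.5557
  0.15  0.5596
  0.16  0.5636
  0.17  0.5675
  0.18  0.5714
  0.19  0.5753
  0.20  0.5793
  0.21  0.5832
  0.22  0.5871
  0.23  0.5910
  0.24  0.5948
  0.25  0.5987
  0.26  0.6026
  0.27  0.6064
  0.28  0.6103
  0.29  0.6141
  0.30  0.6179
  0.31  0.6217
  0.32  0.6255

σ√T = 0.38 × 1.0000 = 0.3800
d₁ = [ln(285/293) + (0.068 + 0.38²/2)·1] / 0.3800 = [-0.0277 + 0.1402] / 0.3800 = 0.2961 ≈ 0.30
d₂ = d₁ − σ√T = 0.2961 − 0.3800 = -0.0839 ≈ -0.08
e^(−rT) = e^(−0.068·1) = 0.9343
N(d₁) = N(0.30) = 0.6179;  N(d₂) = N(-0.08) = 0.4681
C = 285·0.6179 − 293·0.9343·0.4681 = 176.1015 − 128.1423 = 47.9592

€47.96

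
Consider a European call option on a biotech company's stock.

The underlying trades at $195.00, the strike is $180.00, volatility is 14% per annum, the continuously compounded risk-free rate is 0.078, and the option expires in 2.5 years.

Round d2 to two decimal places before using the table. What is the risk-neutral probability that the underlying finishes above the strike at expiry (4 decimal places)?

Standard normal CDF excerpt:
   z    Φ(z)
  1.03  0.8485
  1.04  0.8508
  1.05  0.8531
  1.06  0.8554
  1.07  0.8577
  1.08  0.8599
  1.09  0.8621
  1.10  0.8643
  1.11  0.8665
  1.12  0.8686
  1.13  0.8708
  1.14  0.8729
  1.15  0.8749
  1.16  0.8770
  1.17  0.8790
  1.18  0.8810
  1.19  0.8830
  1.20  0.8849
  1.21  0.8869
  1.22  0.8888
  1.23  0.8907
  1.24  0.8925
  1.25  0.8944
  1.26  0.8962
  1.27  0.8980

0.8708

T = 2.5;  σ√T = 0.2214
d₁ = [ln(195/180) + (0.078 + ½·0.14²)·2.5] / (σ√T) = (0.0800 + 0.2195) / 0.2214 = 1.3532 which rounds to 1.35
d₂ = 1.3532 − 0.2214 = 1.1318 which rounds to 1.13
Risk-neutral Pr[S_T > K] = N(d₂) = N(1.13) = 0.8708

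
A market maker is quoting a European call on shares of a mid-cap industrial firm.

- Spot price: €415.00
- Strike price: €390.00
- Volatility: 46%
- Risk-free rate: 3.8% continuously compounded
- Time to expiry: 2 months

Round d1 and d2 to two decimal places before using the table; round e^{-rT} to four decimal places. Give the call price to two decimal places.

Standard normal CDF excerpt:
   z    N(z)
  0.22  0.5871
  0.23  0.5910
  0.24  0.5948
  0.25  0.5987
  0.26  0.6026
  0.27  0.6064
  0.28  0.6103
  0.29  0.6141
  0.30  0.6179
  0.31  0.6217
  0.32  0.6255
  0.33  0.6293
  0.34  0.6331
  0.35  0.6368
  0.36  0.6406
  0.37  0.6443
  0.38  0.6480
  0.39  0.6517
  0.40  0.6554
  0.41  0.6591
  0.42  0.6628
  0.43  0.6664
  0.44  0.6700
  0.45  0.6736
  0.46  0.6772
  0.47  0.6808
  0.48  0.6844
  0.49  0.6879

σ√T = 0.46 × 0.4082 = 0.1878
d₁ = [ln(415/390) + (0.038 + 0.46²/2)·0.1667] / 0.1878 = [0.0621 + 0.0240] / 0.1878 = 0.4585 → 0.46
d₂ = d₁ − σ√T = 0.4585 − 0.1878 = 0.2707 → 0.27
e^(−rT) = e^(−0.038·0.1667) = 0.9937
N(d₁) = N(0.46) = 0.6772;  N(d₂) = N(0.27) = 0.6064
C = 415·0.6772 − 390·0.9937·0.6064 = 281.0380 − 235.0061 = 46.0319

€46.03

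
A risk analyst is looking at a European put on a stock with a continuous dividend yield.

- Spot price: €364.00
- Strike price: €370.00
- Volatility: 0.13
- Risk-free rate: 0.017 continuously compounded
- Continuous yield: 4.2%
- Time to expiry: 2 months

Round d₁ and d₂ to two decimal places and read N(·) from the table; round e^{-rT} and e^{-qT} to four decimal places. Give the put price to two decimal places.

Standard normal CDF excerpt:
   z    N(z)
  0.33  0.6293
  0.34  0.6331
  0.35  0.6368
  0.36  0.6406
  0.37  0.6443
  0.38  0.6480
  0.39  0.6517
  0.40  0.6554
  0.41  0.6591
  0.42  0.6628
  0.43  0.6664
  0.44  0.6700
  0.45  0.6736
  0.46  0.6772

σ√T = 0.13 × 0.4082 = 0.0531
d₁ = [ln(364/370) + (0.017 − 0.042 + 0.13²/2)·0.1667] / 0.0531 = [-0.0163 − 0.0028] / 0.0531 = -0.3600 which rounds to -0.36
d₂ = d₁ − σ√T = -0.3600 − 0.0531 = -0.4131 which rounds to -0.41
exp(−qT) = exp(−0.042·0.1667) = 0.9930;  exp(−rT) = exp(−0.017·0.1667) = 0.9972
P = 370·0.9972·N(0.41) − 364·0.9930·N(0.36) = 370·0.9972·0.6591 − 364·0.9930·0.6406 = 243.1842 − 231.5462 = 11.6380

€11.64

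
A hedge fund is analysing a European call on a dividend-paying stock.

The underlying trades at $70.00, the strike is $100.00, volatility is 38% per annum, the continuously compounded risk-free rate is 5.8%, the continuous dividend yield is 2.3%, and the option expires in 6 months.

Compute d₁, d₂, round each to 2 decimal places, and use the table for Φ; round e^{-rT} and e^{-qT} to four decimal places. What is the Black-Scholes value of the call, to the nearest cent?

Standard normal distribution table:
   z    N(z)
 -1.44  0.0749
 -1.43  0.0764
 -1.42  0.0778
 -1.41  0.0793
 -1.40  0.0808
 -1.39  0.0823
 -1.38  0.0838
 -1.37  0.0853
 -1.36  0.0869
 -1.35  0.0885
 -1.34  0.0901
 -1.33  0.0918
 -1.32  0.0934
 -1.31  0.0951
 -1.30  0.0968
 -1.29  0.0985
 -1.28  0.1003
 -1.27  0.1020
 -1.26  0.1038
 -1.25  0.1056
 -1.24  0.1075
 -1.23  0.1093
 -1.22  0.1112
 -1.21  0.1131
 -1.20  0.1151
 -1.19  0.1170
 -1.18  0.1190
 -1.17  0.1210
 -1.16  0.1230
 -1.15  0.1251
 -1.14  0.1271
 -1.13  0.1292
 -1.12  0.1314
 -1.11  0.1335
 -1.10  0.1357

σ√T = 0.38 × 0.7071 = 0.2687
d₁ = [ln(70/100) + (0.058 − 0.023 + 0.38²/2)·0.5] / 0.2687 = [-0.3567 + 0.0536] / 0.2687 = -1.1279 ≈ -1.13
d₂ = d₁ − σ√T = -1.1279 − 0.2687 = -1.3966 ≈ -1.40
e^(−qT) = e^(−0.023·0.5) = 0.9886;  e^(−rT) = e^(−0.058·0.5) = 0.9714
C = 70·0.9886·N(-1.13) − 100·0.9714·N(-1.40) = 70·0.9886·0.1292 − 100·0.9714·0.0808 = 8.9409 − 7.8489 = 1.0920

$1.09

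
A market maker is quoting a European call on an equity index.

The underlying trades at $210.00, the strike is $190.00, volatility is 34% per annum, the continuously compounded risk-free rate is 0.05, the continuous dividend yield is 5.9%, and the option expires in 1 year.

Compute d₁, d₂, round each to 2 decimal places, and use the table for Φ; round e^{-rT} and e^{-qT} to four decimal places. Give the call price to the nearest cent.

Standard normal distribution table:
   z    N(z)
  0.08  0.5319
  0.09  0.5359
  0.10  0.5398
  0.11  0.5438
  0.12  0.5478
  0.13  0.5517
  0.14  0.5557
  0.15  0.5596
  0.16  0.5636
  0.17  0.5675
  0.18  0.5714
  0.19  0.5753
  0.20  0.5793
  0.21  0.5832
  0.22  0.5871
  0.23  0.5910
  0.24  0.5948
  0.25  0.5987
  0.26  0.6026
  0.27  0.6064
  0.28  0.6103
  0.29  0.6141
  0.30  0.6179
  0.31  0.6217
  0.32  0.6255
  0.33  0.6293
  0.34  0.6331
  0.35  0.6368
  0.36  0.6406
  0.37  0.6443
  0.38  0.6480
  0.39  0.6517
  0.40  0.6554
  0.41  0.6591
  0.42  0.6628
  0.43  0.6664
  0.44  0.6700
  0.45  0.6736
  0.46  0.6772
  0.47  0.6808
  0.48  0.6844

$35.08

σ√T = 0.34 × 1.0000 = 0.3400
ln(S/K) + (r − q + σ²/2)T = ln(210/190) + (0.05 − 0.059 + 0.34²/2)·1 = 0.1001 + 0.0488 = 0.1489
d₁ = 0.1489 / 0.3400 = 0.4379 → 0.44
d₂ = d₁ − σ√T = 0.4379 − 0.3400 = 0.0979 → 0.10
e^(−qT) = e^(−0.059·1) = 0.9427;  e^(−rT) = e^(−0.05·1) = 0.9512
N(d₁) = N(0.44) = 0.6700;  N(d₂) = N(0.10) = 0.5398
C = 210·0.9427·0.6700 − 190·0.9512·0.5398 = 132.6379 − 97.5570 = 35.0809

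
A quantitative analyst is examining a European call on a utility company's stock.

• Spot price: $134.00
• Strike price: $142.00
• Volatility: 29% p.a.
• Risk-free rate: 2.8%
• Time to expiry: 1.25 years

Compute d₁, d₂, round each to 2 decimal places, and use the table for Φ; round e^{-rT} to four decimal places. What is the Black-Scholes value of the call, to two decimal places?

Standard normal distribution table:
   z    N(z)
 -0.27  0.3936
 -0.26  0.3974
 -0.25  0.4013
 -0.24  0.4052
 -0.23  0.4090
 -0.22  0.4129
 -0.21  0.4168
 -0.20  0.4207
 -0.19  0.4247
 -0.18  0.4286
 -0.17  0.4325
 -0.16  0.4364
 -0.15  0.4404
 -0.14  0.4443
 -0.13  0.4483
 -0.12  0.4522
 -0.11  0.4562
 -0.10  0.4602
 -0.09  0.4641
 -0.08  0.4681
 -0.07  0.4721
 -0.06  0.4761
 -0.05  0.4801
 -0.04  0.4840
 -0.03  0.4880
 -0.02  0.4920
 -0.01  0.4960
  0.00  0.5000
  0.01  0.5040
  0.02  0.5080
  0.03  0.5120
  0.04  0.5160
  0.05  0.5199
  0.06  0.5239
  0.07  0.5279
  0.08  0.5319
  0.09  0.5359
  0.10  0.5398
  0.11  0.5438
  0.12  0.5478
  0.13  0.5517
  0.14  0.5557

$15.73

T = 1.25;  σ√T = 0.3242
d₁ = [ln(134/142) + (0.028 + 0.29²/2)·1.25] / 0.3242 = [-0.0580 + 0.0876] / 0.3242 = 0.0912 which rounds to 0.09
d₂ = d₁ − σ√T = 0.0912 − 0.3242 = -0.2330 which rounds to -0.23
exp(−rT) = exp(−0.028·1.25) = 0.9656
N(d₁) = N(0.09) = 0.5359;  N(d₂) = N(-0.23) = 0.4090
C = 134·0.5359 − 142·0.9656·0.4090 = 71.8106 − 56.0801 = 15.7305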